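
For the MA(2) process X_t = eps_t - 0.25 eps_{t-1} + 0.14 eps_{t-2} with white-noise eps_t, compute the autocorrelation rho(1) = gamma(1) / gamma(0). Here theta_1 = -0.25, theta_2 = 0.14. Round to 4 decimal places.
\rho(1) = -0.2634

For an MA(q) process with theta_0 = 1, the autocovariance is
  gamma(k) = sigma^2 * sum_{i=0..q-k} theta_i * theta_{i+k},
and rho(k) = gamma(k) / gamma(0). Sigma^2 cancels.
  numerator   = (1)*(-0.25) + (-0.25)*(0.14) = -0.285.
  denominator = (1)^2 + (-0.25)^2 + (0.14)^2 = 1.0821.
  rho(1) = -0.285 / 1.0821 = -0.2634.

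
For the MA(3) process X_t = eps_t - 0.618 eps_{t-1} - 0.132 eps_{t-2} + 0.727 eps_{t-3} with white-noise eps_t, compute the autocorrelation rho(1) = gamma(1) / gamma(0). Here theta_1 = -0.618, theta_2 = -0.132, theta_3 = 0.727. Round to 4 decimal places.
\rho(1) = -0.3280

For an MA(q) process with theta_0 = 1, the autocovariance is
  gamma(k) = sigma^2 * sum_{i=0..q-k} theta_i * theta_{i+k},
and rho(k) = gamma(k) / gamma(0). Sigma^2 cancels.
  numerator   = (1)*(-0.618) + (-0.618)*(-0.132) + (-0.132)*(0.727) = -0.632388.
  denominator = (1)^2 + (-0.618)^2 + (-0.132)^2 + (0.727)^2 = 1.927877.
  rho(1) = -0.632388 / 1.927877 = -0.3280.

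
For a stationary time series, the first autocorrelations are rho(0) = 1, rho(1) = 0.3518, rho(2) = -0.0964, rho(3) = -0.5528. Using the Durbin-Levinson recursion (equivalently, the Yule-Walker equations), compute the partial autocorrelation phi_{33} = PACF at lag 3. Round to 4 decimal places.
\phi_{33} = -0.5140

The PACF at lag k is phi_{kk}, the last component of the solution
to the Yule-Walker system G_k phi = r_k where
  (G_k)_{ij} = rho(|i - j|), (r_k)_i = rho(i), i,j = 1..k.
Equivalently, Durbin-Levinson gives phi_{kk} iteratively:
  phi_{11} = rho(1)
  phi_{kk} = [rho(k) - sum_{j=1..k-1} phi_{k-1,j} rho(k-j)]
            / [1 - sum_{j=1..k-1} phi_{k-1,j} rho(j)],
  phi_{k,j} = phi_{k-1,j} - phi_{kk} phi_{k-1,k-j},  j = 1..k-1.
Step k = 1:
  phi_11 = rho(1) = 0.3518.
Step k = 2:
  phi_22 = [rho(2) - phi_11 rho(1)] / [1 - phi_11 rho(1)] = [-0.0964 - (0.3518)(0.3518)] / [1 - (0.3518)(0.3518)]
         = -0.22016324 / 0.87623676 = -0.25126.
  Update: phi_21 = phi_11 - phi_22 phi_11 = 0.3518 - (-0.25126)(0.3518) = 0.440193.
Step k = 3:
  phi_33 = [rho(3) - phi_21 rho(2) - phi_22 rho(1)] / [1 - phi_21 rho(1) - phi_22 rho(2)]
    numerator   = -0.5528 - (0.440193)(-0.0964) - (-0.25126)(0.3518) = -0.4219721
    denominator = 1 - (0.440193)(0.3518) - (-0.25126)(-0.0964) = 0.82091855
  phi_33 = -0.4219721 / 0.82091855 = -0.514.
Therefore phi_{33} = -0.5140.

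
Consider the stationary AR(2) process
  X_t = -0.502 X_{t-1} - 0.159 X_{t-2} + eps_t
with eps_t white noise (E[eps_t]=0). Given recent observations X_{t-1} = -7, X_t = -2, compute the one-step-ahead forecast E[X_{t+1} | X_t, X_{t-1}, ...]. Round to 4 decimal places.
E[X_{t+1} \mid \mathcal F_t] = 2.1170

For an AR(p) model X_t = c + sum_i phi_i X_{t-i} + eps_t, the
one-step-ahead conditional mean is
  E[X_{t+1} | X_t, ...] = c + sum_i phi_i X_{t+1-i}.
Substitute known values:
  E[X_{t+1} | ...] = (-0.502) * (-2) + (-0.159) * (-7)
                   = 2.1170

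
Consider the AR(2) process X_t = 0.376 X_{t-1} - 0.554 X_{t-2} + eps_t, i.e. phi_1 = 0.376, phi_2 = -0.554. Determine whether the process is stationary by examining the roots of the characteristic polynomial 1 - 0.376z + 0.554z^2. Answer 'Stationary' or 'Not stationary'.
\text{Stationary}

The AR(p) characteristic polynomial is P(z) = 1 - 0.376z + 0.554z^2.
Stationarity requires all roots to lie outside the unit circle, i.e. |z| > 1 for every root.
Set 1 + (-0.376) z + (0.554) z^2 = 0, i.e. a z^2 + b z + c = 0 with a = 0.554, b = -0.376, c = 1.
Discriminant D = b^2 - 4ac = (-0.376)^2 - 4*(0.554)*1 = 0.141376 - (2.216) = -2.074624.
D < 0, so the roots are the complex-conjugate pair z = (-b +/- i sqrt(-D)) / (2a) = 0.3394 +/- 1.3i.
For a conjugate pair |z|^2 = z * conj(z) = (product of roots) = c/a = 1/(0.554) = 1.805054, so |z| = sqrt(1.805054) = 1.3435 for both roots.
Moduli of all roots: 1.3435, 1.3435.
All moduli strictly greater than 1? Yes.
Verdict: Stationary.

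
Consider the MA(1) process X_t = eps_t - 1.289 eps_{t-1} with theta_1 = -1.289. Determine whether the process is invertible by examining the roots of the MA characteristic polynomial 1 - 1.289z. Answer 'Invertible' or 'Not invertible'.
\text{Not invertible}

The MA(q) characteristic polynomial is P(z) = 1 - 1.289z.
Invertibility requires all roots to lie outside the unit circle, i.e. |z| > 1 for every root.
This is linear in z: 1 + (-1.289) z = 0  =>  z = -1/(-1.289) = 0.775795,  |z| = 0.775795.
Moduli of all roots: 0.7758.
All moduli strictly greater than 1? No.
Verdict: Not invertible.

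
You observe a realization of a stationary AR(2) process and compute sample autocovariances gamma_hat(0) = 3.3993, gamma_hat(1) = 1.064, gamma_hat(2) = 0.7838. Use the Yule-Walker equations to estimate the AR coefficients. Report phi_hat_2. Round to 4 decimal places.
\hat\phi_{2} = 0.1470

The Yule-Walker equations for an AR(p) process read, in matrix form,
  Gamma_p phi = r_p,   with   (Gamma_p)_{ij} = gamma(|i - j|),
                       (r_p)_i = gamma(i),   i,j = 1..p.
Substitute the sample gammas (Toeplitz matrix and right-hand side of size 2):
  Gamma_p = [[3.3993, 1.064], [1.064, 3.3993]]
  r_p     = [1.064, 0.7838]
Written out:
  3.3993 phi_1 + 1.064 phi_2 = 1.064
  1.064 phi_1 + 3.3993 phi_2 = 0.7838
Solve by Cramer's rule:
  det = gamma(0)^2 - gamma(1)^2 = (3.3993)^2 - (1.064)^2 = 11.55524049 - 1.132096 = 10.42314449
  phi_hat_1 = [gamma(1) gamma(0) - gamma(1) gamma(2)] / det = [(1.064)(3.3993) - (1.064)(0.7838)] / 10.42314449 = 2.782892 / 10.42314449 = 0.267
  phi_hat_2 = [gamma(0) gamma(2) - gamma(1)^2] / det = [(3.3993)(0.7838) - (1.064)^2] / 10.42314449 = 1.53227534 / 10.42314449 = 0.147
So phi_hat = [0.2670, 0.1470].
Therefore phi_hat_2 = 0.1470.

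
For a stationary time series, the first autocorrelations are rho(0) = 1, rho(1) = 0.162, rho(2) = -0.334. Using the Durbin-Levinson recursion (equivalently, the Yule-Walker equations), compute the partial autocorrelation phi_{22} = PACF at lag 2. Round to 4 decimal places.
\phi_{22} = -0.3700

The PACF at lag k is phi_{kk}, the last component of the solution
to the Yule-Walker system G_k phi = r_k where
  (G_k)_{ij} = rho(|i - j|), (r_k)_i = rho(i), i,j = 1..k.
Equivalently, Durbin-Levinson gives phi_{kk} iteratively:
  phi_{11} = rho(1)
  phi_{kk} = [rho(k) - sum_{j=1..k-1} phi_{k-1,j} rho(k-j)]
            / [1 - sum_{j=1..k-1} phi_{k-1,j} rho(j)],
  phi_{k,j} = phi_{k-1,j} - phi_{kk} phi_{k-1,k-j},  j = 1..k-1.
Step k = 1:
  phi_11 = rho(1) = 0.162.
Step k = 2:
  phi_22 = [rho(2) - phi_11 rho(1)] / [1 - phi_11 rho(1)] = [-0.334 - (0.162)(0.162)] / [1 - (0.162)(0.162)]
         = -0.360244 / 0.973756 = -0.37.
Therefore phi_{22} = -0.3700.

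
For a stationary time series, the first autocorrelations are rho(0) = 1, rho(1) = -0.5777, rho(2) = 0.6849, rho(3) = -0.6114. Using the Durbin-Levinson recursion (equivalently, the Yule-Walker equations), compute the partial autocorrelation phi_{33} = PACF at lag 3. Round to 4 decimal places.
\phi_{33} = -0.2490

The PACF at lag k is phi_{kk}, the last component of the solution
to the Yule-Walker system G_k phi = r_k where
  (G_k)_{ij} = rho(|i - j|), (r_k)_i = rho(i), i,j = 1..k.
Equivalently, Durbin-Levinson gives phi_{kk} iteratively:
  phi_{11} = rho(1)
  phi_{kk} = [rho(k) - sum_{j=1..k-1} phi_{k-1,j} rho(k-j)]
            / [1 - sum_{j=1..k-1} phi_{k-1,j} rho(j)],
  phi_{k,j} = phi_{k-1,j} - phi_{kk} phi_{k-1,k-j},  j = 1..k-1.
Step k = 1:
  phi_11 = rho(1) = -0.5777.
Step k = 2:
  phi_22 = [rho(2) - phi_11 rho(1)] / [1 - phi_11 rho(1)] = [0.6849 - (-0.5777)(-0.5777)] / [1 - (-0.5777)(-0.5777)]
         = 0.35116271 / 0.66626271 = 0.527063.
  Update: phi_21 = phi_11 - phi_22 phi_11 = -0.5777 - (0.527063)(-0.5777) = -0.273215.
Step k = 3:
  phi_33 = [rho(3) - phi_21 rho(2) - phi_22 rho(1)] / [1 - phi_21 rho(1) - phi_22 rho(2)]
    numerator   = -0.6114 - (-0.273215)(0.6849) - (0.527063)(-0.5777) = -0.11979019
    denominator = 1 - (-0.273215)(-0.5777) - (0.527063)(0.6849) = 0.48117769
  phi_33 = -0.11979019 / 0.48117769 = -0.249.
Therefore phi_{33} = -0.2490.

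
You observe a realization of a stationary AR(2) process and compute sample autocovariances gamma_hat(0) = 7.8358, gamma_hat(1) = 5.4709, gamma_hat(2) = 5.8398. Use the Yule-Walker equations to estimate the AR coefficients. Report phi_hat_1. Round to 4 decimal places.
\hat\phi_{1} = 0.3470

The Yule-Walker equations for an AR(p) process read, in matrix form,
  Gamma_p phi = r_p,   with   (Gamma_p)_{ij} = gamma(|i - j|),
                       (r_p)_i = gamma(i),   i,j = 1..p.
Substitute the sample gammas (Toeplitz matrix and right-hand side of size 2):
  Gamma_p = [[7.8358, 5.4709], [5.4709, 7.8358]]
  r_p     = [5.4709, 5.8398]
Written out:
  7.8358 phi_1 + 5.4709 phi_2 = 5.4709
  5.4709 phi_1 + 7.8358 phi_2 = 5.8398
Solve by Cramer's rule:
  det = gamma(0)^2 - gamma(1)^2 = (7.8358)^2 - (5.4709)^2 = 61.39976164 - 29.93074681 = 31.46901483
  phi_hat_1 = [gamma(1) gamma(0) - gamma(1) gamma(2)] / det = [(5.4709)(7.8358) - (5.4709)(5.8398)] / 31.46901483 = 10.9199164 / 31.46901483 = 0.347
  phi_hat_2 = [gamma(0) gamma(2) - gamma(1)^2] / det = [(7.8358)(5.8398) - (5.4709)^2] / 31.46901483 = 15.82875803 / 31.46901483 = 0.503
So phi_hat = [0.3470, 0.5030].
Therefore phi_hat_1 = 0.3470.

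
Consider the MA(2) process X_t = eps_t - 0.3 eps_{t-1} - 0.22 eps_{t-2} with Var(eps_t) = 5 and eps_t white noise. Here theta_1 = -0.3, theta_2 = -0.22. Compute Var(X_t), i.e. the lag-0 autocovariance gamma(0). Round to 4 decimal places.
\gamma(0) = 5.6920

For an MA(q) process X_t = eps_t + sum_i theta_i eps_{t-i} with
Var(eps_t) = sigma^2, the variance is
  gamma(0) = sigma^2 * (1 + sum_i theta_i^2).
  sum_i theta_i^2 = (-0.3)^2 + (-0.22)^2 = 0.09 + 0.0484 = 0.1384.
  gamma(0) = 5 * (1 + 0.1384) = 5 * 1.1384 = 5.692, which rounds to 5.6920.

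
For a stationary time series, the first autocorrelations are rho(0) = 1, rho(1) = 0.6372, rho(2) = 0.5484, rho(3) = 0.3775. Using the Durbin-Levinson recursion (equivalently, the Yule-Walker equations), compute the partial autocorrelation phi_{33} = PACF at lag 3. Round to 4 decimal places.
\phi_{33} = -0.0731

The PACF at lag k is phi_{kk}, the last component of the solution
to the Yule-Walker system G_k phi = r_k where
  (G_k)_{ij} = rho(|i - j|), (r_k)_i = rho(i), i,j = 1..k.
Equivalently, Durbin-Levinson gives phi_{kk} iteratively:
  phi_{11} = rho(1)
  phi_{kk} = [rho(k) - sum_{j=1..k-1} phi_{k-1,j} rho(k-j)]
            / [1 - sum_{j=1..k-1} phi_{k-1,j} rho(j)],
  phi_{k,j} = phi_{k-1,j} - phi_{kk} phi_{k-1,k-j},  j = 1..k-1.
Step k = 1:
  phi_11 = rho(1) = 0.6372.
Step k = 2:
  phi_22 = [rho(2) - phi_11 rho(1)] / [1 - phi_11 rho(1)] = [0.5484 - (0.6372)(0.6372)] / [1 - (0.6372)(0.6372)]
         = 0.14237616 / 0.59397616 = 0.2397.
  Update: phi_21 = phi_11 - phi_22 phi_11 = 0.6372 - (0.2397)(0.6372) = 0.484463.
Step k = 3:
  phi_33 = [rho(3) - phi_21 rho(2) - phi_22 rho(1)] / [1 - phi_21 rho(1) - phi_22 rho(2)]
    numerator   = 0.3775 - (0.484463)(0.5484) - (0.2397)(0.6372) = -0.04091647
    denominator = 1 - (0.484463)(0.6372) - (0.2397)(0.5484) = 0.55984858
  phi_33 = -0.04091647 / 0.55984858 = -0.0731.
Therefore phi_{33} = -0.0731.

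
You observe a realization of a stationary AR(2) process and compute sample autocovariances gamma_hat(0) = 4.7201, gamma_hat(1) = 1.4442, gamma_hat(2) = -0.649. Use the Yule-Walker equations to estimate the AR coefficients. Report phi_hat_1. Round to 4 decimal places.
\hat\phi_{1} = 0.3840

The Yule-Walker equations for an AR(p) process read, in matrix form,
  Gamma_p phi = r_p,   with   (Gamma_p)_{ij} = gamma(|i - j|),
                       (r_p)_i = gamma(i),   i,j = 1..p.
Substitute the sample gammas (Toeplitz matrix and right-hand side of size 2):
  Gamma_p = [[4.7201, 1.4442], [1.4442, 4.7201]]
  r_p     = [1.4442, -0.649]
Written out:
  4.7201 phi_1 + 1.4442 phi_2 = 1.4442
  1.4442 phi_1 + 4.7201 phi_2 = -0.649
Solve by Cramer's rule:
  det = gamma(0)^2 - gamma(1)^2 = (4.7201)^2 - (1.4442)^2 = 22.27934401 - 2.08571364 = 20.19363037
  phi_hat_1 = [gamma(1) gamma(0) - gamma(1) gamma(2)] / det = [(1.4442)(4.7201) - (1.4442)(-0.649)] / 20.19363037 = 7.75405422 / 20.19363037 = 0.384
  phi_hat_2 = [gamma(0) gamma(2) - gamma(1)^2] / det = [(4.7201)(-0.649) - (1.4442)^2] / 20.19363037 = -5.14905854 / 20.19363037 = -0.255
So phi_hat = [0.3840, -0.2550].
Therefore phi_hat_1 = 0.3840.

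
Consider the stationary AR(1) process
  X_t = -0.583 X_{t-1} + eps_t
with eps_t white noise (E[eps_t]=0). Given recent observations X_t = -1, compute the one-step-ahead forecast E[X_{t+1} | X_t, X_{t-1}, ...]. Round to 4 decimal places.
E[X_{t+1} \mid \mathcal F_t] = 0.5830

For an AR(p) model X_t = c + sum_i phi_i X_{t-i} + eps_t, the
one-step-ahead conditional mean is
  E[X_{t+1} | X_t, ...] = c + sum_i phi_i X_{t+1-i}.
Substitute known values:
  E[X_{t+1} | ...] = (-0.583) * (-1)
                   = 0.5830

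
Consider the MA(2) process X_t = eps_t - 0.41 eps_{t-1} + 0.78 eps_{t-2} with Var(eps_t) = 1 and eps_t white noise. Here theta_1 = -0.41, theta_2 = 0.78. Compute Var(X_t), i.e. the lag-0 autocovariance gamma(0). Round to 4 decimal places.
\gamma(0) = 1.7765

For an MA(q) process X_t = eps_t + sum_i theta_i eps_{t-i} with
Var(eps_t) = sigma^2, the variance is
  gamma(0) = sigma^2 * (1 + sum_i theta_i^2).
  sum_i theta_i^2 = (-0.41)^2 + (0.78)^2 = 0.1681 + 0.6084 = 0.7765.
  gamma(0) = 1 * (1 + 0.7765) = 1 * 1.7765 = 1.7765.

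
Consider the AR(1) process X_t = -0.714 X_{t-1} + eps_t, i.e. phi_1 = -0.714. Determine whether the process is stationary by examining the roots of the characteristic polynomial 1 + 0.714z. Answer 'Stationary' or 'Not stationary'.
\text{Stationary}

The AR(p) characteristic polynomial is P(z) = 1 + 0.714z.
Stationarity requires all roots to lie outside the unit circle, i.e. |z| > 1 for every root.
This is linear in z: 1 + (0.714) z = 0  =>  z = -1/(0.714) = -1.40056,  |z| = 1.40056.
Moduli of all roots: 1.4006.
All moduli strictly greater than 1? Yes.
Verdict: Stationary.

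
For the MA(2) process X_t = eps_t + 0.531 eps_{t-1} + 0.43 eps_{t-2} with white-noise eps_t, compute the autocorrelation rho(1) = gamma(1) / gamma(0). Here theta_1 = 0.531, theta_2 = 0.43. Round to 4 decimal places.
\rho(1) = 0.5177

For an MA(q) process with theta_0 = 1, the autocovariance is
  gamma(k) = sigma^2 * sum_{i=0..q-k} theta_i * theta_{i+k},
and rho(k) = gamma(k) / gamma(0). Sigma^2 cancels.
  numerator   = (1)*(0.531) + (0.531)*(0.43) = 0.75933.
  denominator = (1)^2 + (0.531)^2 + (0.43)^2 = 1.466861.
  rho(1) = 0.75933 / 1.466861 = 0.5177.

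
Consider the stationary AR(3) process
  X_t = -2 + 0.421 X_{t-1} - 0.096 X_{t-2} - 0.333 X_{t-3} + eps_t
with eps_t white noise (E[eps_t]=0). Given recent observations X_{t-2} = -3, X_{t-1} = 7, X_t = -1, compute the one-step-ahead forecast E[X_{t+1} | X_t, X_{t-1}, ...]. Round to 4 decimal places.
E[X_{t+1} \mid \mathcal F_t] = -2.0940

For an AR(p) model X_t = c + sum_i phi_i X_{t-i} + eps_t, the
one-step-ahead conditional mean is
  E[X_{t+1} | X_t, ...] = c + sum_i phi_i X_{t+1-i}.
Substitute known values:
  E[X_{t+1} | ...] = -2 + (0.421) * (-1) + (-0.096) * (7) + (-0.333) * (-3)
                   = -2.0940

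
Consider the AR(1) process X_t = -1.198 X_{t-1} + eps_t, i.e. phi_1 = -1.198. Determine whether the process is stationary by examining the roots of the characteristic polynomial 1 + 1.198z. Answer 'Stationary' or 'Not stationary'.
\text{Not stationary}

The AR(p) characteristic polynomial is P(z) = 1 + 1.198z.
Stationarity requires all roots to lie outside the unit circle, i.e. |z| > 1 for every root.
This is linear in z: 1 + (1.198) z = 0  =>  z = -1/(1.198) = -0.834725,  |z| = 0.834725.
Moduli of all roots: 0.8347.
All moduli strictly greater than 1? No.
Verdict: Not stationary.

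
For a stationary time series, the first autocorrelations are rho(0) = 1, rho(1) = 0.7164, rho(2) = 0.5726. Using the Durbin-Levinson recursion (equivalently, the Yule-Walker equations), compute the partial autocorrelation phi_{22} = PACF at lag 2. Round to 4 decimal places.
\phi_{22} = 0.1220

The PACF at lag k is phi_{kk}, the last component of the solution
to the Yule-Walker system G_k phi = r_k where
  (G_k)_{ij} = rho(|i - j|), (r_k)_i = rho(i), i,j = 1..k.
Equivalently, Durbin-Levinson gives phi_{kk} iteratively:
  phi_{11} = rho(1)
  phi_{kk} = [rho(k) - sum_{j=1..k-1} phi_{k-1,j} rho(k-j)]
            / [1 - sum_{j=1..k-1} phi_{k-1,j} rho(j)],
  phi_{k,j} = phi_{k-1,j} - phi_{kk} phi_{k-1,k-j},  j = 1..k-1.
Step k = 1:
  phi_11 = rho(1) = 0.7164.
Step k = 2:
  phi_22 = [rho(2) - phi_11 rho(1)] / [1 - phi_11 rho(1)] = [0.5726 - (0.7164)(0.7164)] / [1 - (0.7164)(0.7164)]
         = 0.05937104 / 0.48677104 = 0.122.
Therefore phi_{22} = 0.1220.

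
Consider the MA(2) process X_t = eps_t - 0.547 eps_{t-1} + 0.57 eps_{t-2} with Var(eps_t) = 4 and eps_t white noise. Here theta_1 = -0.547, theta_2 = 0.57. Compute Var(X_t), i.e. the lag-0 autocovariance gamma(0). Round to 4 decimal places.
\gamma(0) = 6.4964

For an MA(q) process X_t = eps_t + sum_i theta_i eps_{t-i} with
Var(eps_t) = sigma^2, the variance is
  gamma(0) = sigma^2 * (1 + sum_i theta_i^2).
  sum_i theta_i^2 = (-0.547)^2 + (0.57)^2 = 0.299209 + 0.3249 = 0.624109.
  gamma(0) = 4 * (1 + 0.624109) = 4 * 1.624109 = 6.496436, which rounds to 6.4964.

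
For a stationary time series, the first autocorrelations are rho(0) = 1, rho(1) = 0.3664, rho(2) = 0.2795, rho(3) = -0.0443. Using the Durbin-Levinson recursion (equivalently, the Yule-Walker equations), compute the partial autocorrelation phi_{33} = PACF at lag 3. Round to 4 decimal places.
\phi_{33} = -0.2270

The PACF at lag k is phi_{kk}, the last component of the solution
to the Yule-Walker system G_k phi = r_k where
  (G_k)_{ij} = rho(|i - j|), (r_k)_i = rho(i), i,j = 1..k.
Equivalently, Durbin-Levinson gives phi_{kk} iteratively:
  phi_{11} = rho(1)
  phi_{kk} = [rho(k) - sum_{j=1..k-1} phi_{k-1,j} rho(k-j)]
            / [1 - sum_{j=1..k-1} phi_{k-1,j} rho(j)],
  phi_{k,j} = phi_{k-1,j} - phi_{kk} phi_{k-1,k-j},  j = 1..k-1.
Step k = 1:
  phi_11 = rho(1) = 0.3664.
Step k = 2:
  phi_22 = [rho(2) - phi_11 rho(1)] / [1 - phi_11 rho(1)] = [0.2795 - (0.3664)(0.3664)] / [1 - (0.3664)(0.3664)]
         = 0.14525104 / 0.86575104 = 0.167775.
  Update: phi_21 = phi_11 - phi_22 phi_11 = 0.3664 - (0.167775)(0.3664) = 0.304927.
Step k = 3:
  phi_33 = [rho(3) - phi_21 rho(2) - phi_22 rho(1)] / [1 - phi_21 rho(1) - phi_22 rho(2)]
    numerator   = -0.0443 - (0.304927)(0.2795) - (0.167775)(0.3664) = -0.19099982
    denominator = 1 - (0.304927)(0.3664) - (0.167775)(0.2795) = 0.8413816
  phi_33 = -0.19099982 / 0.8413816 = -0.227.
Therefore phi_{33} = -0.2270.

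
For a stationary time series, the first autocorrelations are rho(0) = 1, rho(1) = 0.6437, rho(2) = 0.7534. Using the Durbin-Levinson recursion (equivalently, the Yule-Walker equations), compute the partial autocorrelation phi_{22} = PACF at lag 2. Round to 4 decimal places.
\phi_{22} = 0.5789

The PACF at lag k is phi_{kk}, the last component of the solution
to the Yule-Walker system G_k phi = r_k where
  (G_k)_{ij} = rho(|i - j|), (r_k)_i = rho(i), i,j = 1..k.
Equivalently, Durbin-Levinson gives phi_{kk} iteratively:
  phi_{11} = rho(1)
  phi_{kk} = [rho(k) - sum_{j=1..k-1} phi_{k-1,j} rho(k-j)]
            / [1 - sum_{j=1..k-1} phi_{k-1,j} rho(j)],
  phi_{k,j} = phi_{k-1,j} - phi_{kk} phi_{k-1,k-j},  j = 1..k-1.
Step k = 1:
  phi_11 = rho(1) = 0.6437.
Step k = 2:
  phi_22 = [rho(2) - phi_11 rho(1)] / [1 - phi_11 rho(1)] = [0.7534 - (0.6437)(0.6437)] / [1 - (0.6437)(0.6437)]
         = 0.33905031 / 0.58565031 = 0.5789.
Therefore phi_{22} = 0.5789.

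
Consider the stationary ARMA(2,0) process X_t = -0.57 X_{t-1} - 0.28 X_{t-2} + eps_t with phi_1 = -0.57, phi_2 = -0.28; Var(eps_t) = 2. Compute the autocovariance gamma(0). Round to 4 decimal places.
\gamma(0) = 2.7069

Multiply the model equation by X_{t-k} and take expectations. With theta_0 = psi_0 = 1 and psi_j the MA(infinity) weights, this gives
  gamma(k) - sum_i phi_i gamma(k-i) = c_k,
  c_k = sigma^2 * sum_{j=k..q} theta_j psi_{j-k}   (c_k = 0 for k > q),
using gamma(-m) = gamma(m).
Pure AR (q = 0): c_0 = sigma^2 = 2, c_k = 0 for k >= 1.
Equations for k = 0, 1, 2 (AR order 2, c_2 = 0):
  (E0) gamma(0) = phi_1 gamma(1) + phi_2 gamma(2) + c_0
  (E1) gamma(1) = phi_1 gamma(0) + phi_2 gamma(1) + c_1
  (E2) gamma(2) = phi_1 gamma(1) + phi_2 gamma(0)
From (E1): gamma(1) = A gamma(0) + B with
  A = phi_1 / (1 - phi_2) = -0.57 / 1.28 = -0.445312,   B = c_1 / (1 - phi_2) = 0 / 1.28 = 0.
Insert (E2) into (E0): gamma(0) (1 - phi_2^2) = phi_1 (1 + phi_2) gamma(1) + c_0.
  phi_1 (1 + phi_2) = (-0.57)(0.72) = -0.4104,   1 - phi_2^2 = 0.9216.
Replace gamma(1) by A gamma(0) + B and collect gamma(0):
  gamma(0) [0.9216 - (-0.4104)(-0.445312)] = c_0 = 2
  gamma(0) * 0.738844 = 2
  gamma(0) = 2 / 0.738844 = 2.706932.
Therefore gamma(0) = 2.7069 (to 4 decimal places).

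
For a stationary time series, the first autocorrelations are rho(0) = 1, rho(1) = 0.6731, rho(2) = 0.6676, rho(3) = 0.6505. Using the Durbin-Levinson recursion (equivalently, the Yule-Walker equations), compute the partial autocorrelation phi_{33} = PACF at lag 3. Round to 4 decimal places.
\phi_{33} = 0.2450

The PACF at lag k is phi_{kk}, the last component of the solution
to the Yule-Walker system G_k phi = r_k where
  (G_k)_{ij} = rho(|i - j|), (r_k)_i = rho(i), i,j = 1..k.
Equivalently, Durbin-Levinson gives phi_{kk} iteratively:
  phi_{11} = rho(1)
  phi_{kk} = [rho(k) - sum_{j=1..k-1} phi_{k-1,j} rho(k-j)]
            / [1 - sum_{j=1..k-1} phi_{k-1,j} rho(j)],
  phi_{k,j} = phi_{k-1,j} - phi_{kk} phi_{k-1,k-j},  j = 1..k-1.
Step k = 1:
  phi_11 = rho(1) = 0.6731.
Step k = 2:
  phi_22 = [rho(2) - phi_11 rho(1)] / [1 - phi_11 rho(1)] = [0.6676 - (0.6731)(0.6731)] / [1 - (0.6731)(0.6731)]
         = 0.21453639 / 0.54693639 = 0.392251.
  Update: phi_21 = phi_11 - phi_22 phi_11 = 0.6731 - (0.392251)(0.6731) = 0.409076.
Step k = 3:
  phi_33 = [rho(3) - phi_21 rho(2) - phi_22 rho(1)] / [1 - phi_21 rho(1) - phi_22 rho(2)]
    numerator   = 0.6505 - (0.409076)(0.6676) - (0.392251)(0.6731) = 0.1133768
    denominator = 1 - (0.409076)(0.6731) - (0.392251)(0.6676) = 0.46278426
  phi_33 = 0.1133768 / 0.46278426 = 0.245.
Therefore phi_{33} = 0.2450.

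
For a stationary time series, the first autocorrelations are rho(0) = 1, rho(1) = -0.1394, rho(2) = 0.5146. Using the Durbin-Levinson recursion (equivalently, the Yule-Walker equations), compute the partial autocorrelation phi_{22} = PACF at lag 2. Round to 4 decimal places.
\phi_{22} = 0.5050

The PACF at lag k is phi_{kk}, the last component of the solution
to the Yule-Walker system G_k phi = r_k where
  (G_k)_{ij} = rho(|i - j|), (r_k)_i = rho(i), i,j = 1..k.
Equivalently, Durbin-Levinson gives phi_{kk} iteratively:
  phi_{11} = rho(1)
  phi_{kk} = [rho(k) - sum_{j=1..k-1} phi_{k-1,j} rho(k-j)]
            / [1 - sum_{j=1..k-1} phi_{k-1,j} rho(j)],
  phi_{k,j} = phi_{k-1,j} - phi_{kk} phi_{k-1,k-j},  j = 1..k-1.
Step k = 1:
  phi_11 = rho(1) = -0.1394.
Step k = 2:
  phi_22 = [rho(2) - phi_11 rho(1)] / [1 - phi_11 rho(1)] = [0.5146 - (-0.1394)(-0.1394)] / [1 - (-0.1394)(-0.1394)]
         = 0.49516764 / 0.98056764 = 0.505.
Therefore phi_{22} = 0.5050.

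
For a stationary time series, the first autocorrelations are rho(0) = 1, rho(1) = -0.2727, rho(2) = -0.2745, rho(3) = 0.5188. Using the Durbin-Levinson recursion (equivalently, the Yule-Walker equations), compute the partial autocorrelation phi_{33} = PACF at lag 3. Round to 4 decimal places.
\phi_{33} = 0.3941

The PACF at lag k is phi_{kk}, the last component of the solution
to the Yule-Walker system G_k phi = r_k where
  (G_k)_{ij} = rho(|i - j|), (r_k)_i = rho(i), i,j = 1..k.
Equivalently, Durbin-Levinson gives phi_{kk} iteratively:
  phi_{11} = rho(1)
  phi_{kk} = [rho(k) - sum_{j=1..k-1} phi_{k-1,j} rho(k-j)]
            / [1 - sum_{j=1..k-1} phi_{k-1,j} rho(j)],
  phi_{k,j} = phi_{k-1,j} - phi_{kk} phi_{k-1,k-j},  j = 1..k-1.
Step k = 1:
  phi_11 = rho(1) = -0.2727.
Step k = 2:
  phi_22 = [rho(2) - phi_11 rho(1)] / [1 - phi_11 rho(1)] = [-0.2745 - (-0.2727)(-0.2727)] / [1 - (-0.2727)(-0.2727)]
         = -0.34886529 / 0.92563471 = -0.376893.
  Update: phi_21 = phi_11 - phi_22 phi_11 = -0.2727 - (-0.376893)(-0.2727) = -0.375479.
Step k = 3:
  phi_33 = [rho(3) - phi_21 rho(2) - phi_22 rho(1)] / [1 - phi_21 rho(1) - phi_22 rho(2)]
    numerator   = 0.5188 - (-0.375479)(-0.2745) - (-0.376893)(-0.2727) = 0.31295235
    denominator = 1 - (-0.375479)(-0.2727) - (-0.376893)(-0.2745) = 0.79414981
  phi_33 = 0.31295235 / 0.79414981 = 0.3941.
Therefore phi_{33} = 0.3941.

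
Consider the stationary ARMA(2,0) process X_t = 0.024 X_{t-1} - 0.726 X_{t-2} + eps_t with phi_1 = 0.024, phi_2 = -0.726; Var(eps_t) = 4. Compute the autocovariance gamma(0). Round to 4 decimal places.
\gamma(0) = 8.4597

Multiply the model equation by X_{t-k} and take expectations. With theta_0 = psi_0 = 1 and psi_j the MA(infinity) weights, this gives
  gamma(k) - sum_i phi_i gamma(k-i) = c_k,
  c_k = sigma^2 * sum_{j=k..q} theta_j psi_{j-k}   (c_k = 0 for k > q),
using gamma(-m) = gamma(m).
Pure AR (q = 0): c_0 = sigma^2 = 4, c_k = 0 for k >= 1.
Equations for k = 0, 1, 2 (AR order 2, c_2 = 0):
  (E0) gamma(0) = phi_1 gamma(1) + phi_2 gamma(2) + c_0
  (E1) gamma(1) = phi_1 gamma(0) + phi_2 gamma(1) + c_1
  (E2) gamma(2) = phi_1 gamma(1) + phi_2 gamma(0)
From (E1): gamma(1) = A gamma(0) + B with
  A = phi_1 / (1 - phi_2) = 0.024 / 1.726 = 0.013905,   B = c_1 / (1 - phi_2) = 0 / 1.726 = 0.
Insert (E2) into (E0): gamma(0) (1 - phi_2^2) = phi_1 (1 + phi_2) gamma(1) + c_0.
  phi_1 (1 + phi_2) = (0.024)(0.274) = 0.006576,   1 - phi_2^2 = 0.472924.
Replace gamma(1) by A gamma(0) + B and collect gamma(0):
  gamma(0) [0.472924 - (0.006576)(0.013905)] = c_0 = 4
  gamma(0) * 0.472833 = 4
  gamma(0) = 4 / 0.472833 = 8.459654.
Therefore gamma(0) = 8.4597 (to 4 decimal places).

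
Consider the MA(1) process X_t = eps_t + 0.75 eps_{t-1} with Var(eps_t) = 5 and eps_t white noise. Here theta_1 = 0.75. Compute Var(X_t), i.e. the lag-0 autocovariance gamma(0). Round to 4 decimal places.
\gamma(0) = 7.8125

For an MA(q) process X_t = eps_t + sum_i theta_i eps_{t-i} with
Var(eps_t) = sigma^2, the variance is
  gamma(0) = sigma^2 * (1 + sum_i theta_i^2).
  sum_i theta_i^2 = (0.75)^2 = 0.5625.
  gamma(0) = 5 * (1 + 0.5625) = 5 * 1.5625 = 7.8125.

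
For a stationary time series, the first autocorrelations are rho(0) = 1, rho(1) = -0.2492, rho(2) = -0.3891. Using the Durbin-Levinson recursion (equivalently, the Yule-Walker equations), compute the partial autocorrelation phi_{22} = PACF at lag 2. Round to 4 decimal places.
\phi_{22} = -0.4811

The PACF at lag k is phi_{kk}, the last component of the solution
to the Yule-Walker system G_k phi = r_k where
  (G_k)_{ij} = rho(|i - j|), (r_k)_i = rho(i), i,j = 1..k.
Equivalently, Durbin-Levinson gives phi_{kk} iteratively:
  phi_{11} = rho(1)
  phi_{kk} = [rho(k) - sum_{j=1..k-1} phi_{k-1,j} rho(k-j)]
            / [1 - sum_{j=1..k-1} phi_{k-1,j} rho(j)],
  phi_{k,j} = phi_{k-1,j} - phi_{kk} phi_{k-1,k-j},  j = 1..k-1.
Step k = 1:
  phi_11 = rho(1) = -0.2492.
Step k = 2:
  phi_22 = [rho(2) - phi_11 rho(1)] / [1 - phi_11 rho(1)] = [-0.3891 - (-0.2492)(-0.2492)] / [1 - (-0.2492)(-0.2492)]
         = -0.45120064 / 0.93789936 = -0.4811.
Therefore phi_{22} = -0.4811.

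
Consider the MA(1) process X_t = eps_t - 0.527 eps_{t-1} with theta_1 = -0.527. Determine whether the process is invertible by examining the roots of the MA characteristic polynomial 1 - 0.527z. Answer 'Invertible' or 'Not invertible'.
\text{Invertible}

The MA(q) characteristic polynomial is P(z) = 1 - 0.527z.
Invertibility requires all roots to lie outside the unit circle, i.e. |z| > 1 for every root.
This is linear in z: 1 + (-0.527) z = 0  =>  z = -1/(-0.527) = 1.897533,  |z| = 1.897533.
Moduli of all roots: 1.8975.
All moduli strictly greater than 1? Yes.
Verdict: Invertible.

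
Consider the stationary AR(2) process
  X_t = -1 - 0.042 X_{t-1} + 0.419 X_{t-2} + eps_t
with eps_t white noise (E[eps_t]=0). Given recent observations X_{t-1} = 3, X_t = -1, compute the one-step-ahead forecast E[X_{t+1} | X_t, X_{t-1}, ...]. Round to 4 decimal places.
E[X_{t+1} \mid \mathcal F_t] = 0.2990

For an AR(p) model X_t = c + sum_i phi_i X_{t-i} + eps_t, the
one-step-ahead conditional mean is
  E[X_{t+1} | X_t, ...] = c + sum_i phi_i X_{t+1-i}.
Substitute known values:
  E[X_{t+1} | ...] = -1 + (-0.042) * (-1) + (0.419) * (3)
                   = 0.2990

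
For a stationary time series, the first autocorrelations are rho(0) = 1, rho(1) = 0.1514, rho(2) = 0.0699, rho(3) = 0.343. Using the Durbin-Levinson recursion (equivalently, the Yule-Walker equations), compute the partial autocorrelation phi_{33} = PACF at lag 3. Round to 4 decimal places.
\phi_{33} = 0.3341

The PACF at lag k is phi_{kk}, the last component of the solution
to the Yule-Walker system G_k phi = r_k where
  (G_k)_{ij} = rho(|i - j|), (r_k)_i = rho(i), i,j = 1..k.
Equivalently, Durbin-Levinson gives phi_{kk} iteratively:
  phi_{11} = rho(1)
  phi_{kk} = [rho(k) - sum_{j=1..k-1} phi_{k-1,j} rho(k-j)]
            / [1 - sum_{j=1..k-1} phi_{k-1,j} rho(j)],
  phi_{k,j} = phi_{k-1,j} - phi_{kk} phi_{k-1,k-j},  j = 1..k-1.
Step k = 1:
  phi_11 = rho(1) = 0.1514.
Step k = 2:
  phi_22 = [rho(2) - phi_11 rho(1)] / [1 - phi_11 rho(1)] = [0.0699 - (0.1514)(0.1514)] / [1 - (0.1514)(0.1514)]
         = 0.04697804 / 0.97707804 = 0.04808.
  Update: phi_21 = phi_11 - phi_22 phi_11 = 0.1514 - (0.04808)(0.1514) = 0.144121.
Step k = 3:
  phi_33 = [rho(3) - phi_21 rho(2) - phi_22 rho(1)] / [1 - phi_21 rho(1) - phi_22 rho(2)]
    numerator   = 0.343 - (0.144121)(0.0699) - (0.04808)(0.1514) = 0.32564663
    denominator = 1 - (0.144121)(0.1514) - (0.04808)(0.0699) = 0.97481933
  phi_33 = 0.32564663 / 0.97481933 = 0.3341.
Therefore phi_{33} = 0.3341.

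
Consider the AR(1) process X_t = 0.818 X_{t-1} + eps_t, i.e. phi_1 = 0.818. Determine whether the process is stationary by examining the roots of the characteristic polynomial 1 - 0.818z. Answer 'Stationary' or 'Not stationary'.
\text{Stationary}

The AR(p) characteristic polynomial is P(z) = 1 - 0.818z.
Stationarity requires all roots to lie outside the unit circle, i.e. |z| > 1 for every root.
This is linear in z: 1 + (-0.818) z = 0  =>  z = -1/(-0.818) = 1.222494,  |z| = 1.222494.
Moduli of all roots: 1.2225.
All moduli strictly greater than 1? Yes.
Verdict: Stationary.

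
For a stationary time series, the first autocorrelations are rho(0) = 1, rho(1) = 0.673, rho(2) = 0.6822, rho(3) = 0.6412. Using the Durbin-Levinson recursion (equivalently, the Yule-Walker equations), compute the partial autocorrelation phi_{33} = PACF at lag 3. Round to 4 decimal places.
\phi_{33} = 0.2050

The PACF at lag k is phi_{kk}, the last component of the solution
to the Yule-Walker system G_k phi = r_k where
  (G_k)_{ij} = rho(|i - j|), (r_k)_i = rho(i), i,j = 1..k.
Equivalently, Durbin-Levinson gives phi_{kk} iteratively:
  phi_{11} = rho(1)
  phi_{kk} = [rho(k) - sum_{j=1..k-1} phi_{k-1,j} rho(k-j)]
            / [1 - sum_{j=1..k-1} phi_{k-1,j} rho(j)],
  phi_{k,j} = phi_{k-1,j} - phi_{kk} phi_{k-1,k-j},  j = 1..k-1.
Step k = 1:
  phi_11 = rho(1) = 0.673.
Step k = 2:
  phi_22 = [rho(2) - phi_11 rho(1)] / [1 - phi_11 rho(1)] = [0.6822 - (0.673)(0.673)] / [1 - (0.673)(0.673)]
         = 0.229271 / 0.547071 = 0.419088.
  Update: phi_21 = phi_11 - phi_22 phi_11 = 0.673 - (0.419088)(0.673) = 0.390954.
Step k = 3:
  phi_33 = [rho(3) - phi_21 rho(2) - phi_22 rho(1)] / [1 - phi_21 rho(1) - phi_22 rho(2)]
    numerator   = 0.6412 - (0.390954)(0.6822) - (0.419088)(0.673) = 0.09244507
    denominator = 1 - (0.390954)(0.673) - (0.419088)(0.6822) = 0.45098623
  phi_33 = 0.09244507 / 0.45098623 = 0.205.
Therefore phi_{33} = 0.2050.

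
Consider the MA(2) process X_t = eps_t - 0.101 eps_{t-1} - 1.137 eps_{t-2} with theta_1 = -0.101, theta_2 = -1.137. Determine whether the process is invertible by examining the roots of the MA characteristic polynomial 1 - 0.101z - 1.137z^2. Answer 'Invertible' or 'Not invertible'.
\text{Not invertible}

The MA(q) characteristic polynomial is P(z) = 1 - 0.101z - 1.137z^2.
Invertibility requires all roots to lie outside the unit circle, i.e. |z| > 1 for every root.
Set 1 + (-0.101) z + (-1.137) z^2 = 0, i.e. a z^2 + b z + c = 0 with a = -1.137, b = -0.101, c = 1.
Discriminant D = b^2 - 4ac = (-0.101)^2 - 4*(-1.137)*1 = 0.010201 - (-4.548) = 4.558201.
D >= 0, so the roots are real: z = (-b +/- sqrt(D)) / (2a) = (0.101 +/- 2.134994) / (-2.274).
  z_1 = (0.101 + 2.134994) / (-2.274) = -0.9833,   |z_1| = 0.9833.
  z_2 = (0.101 - 2.134994) / (-2.274) = 0.8945,   |z_2| = 0.8945.
Moduli of all roots: 0.9833, 0.8945.
All moduli strictly greater than 1? No.
Verdict: Not invertible.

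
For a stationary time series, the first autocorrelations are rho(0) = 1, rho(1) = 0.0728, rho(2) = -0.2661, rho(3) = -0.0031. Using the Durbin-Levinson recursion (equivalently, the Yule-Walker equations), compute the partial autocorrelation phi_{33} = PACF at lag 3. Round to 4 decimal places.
\phi_{33} = 0.0450

The PACF at lag k is phi_{kk}, the last component of the solution
to the Yule-Walker system G_k phi = r_k where
  (G_k)_{ij} = rho(|i - j|), (r_k)_i = rho(i), i,j = 1..k.
Equivalently, Durbin-Levinson gives phi_{kk} iteratively:
  phi_{11} = rho(1)
  phi_{kk} = [rho(k) - sum_{j=1..k-1} phi_{k-1,j} rho(k-j)]
            / [1 - sum_{j=1..k-1} phi_{k-1,j} rho(j)],
  phi_{k,j} = phi_{k-1,j} - phi_{kk} phi_{k-1,k-j},  j = 1..k-1.
Step k = 1:
  phi_11 = rho(1) = 0.0728.
Step k = 2:
  phi_22 = [rho(2) - phi_11 rho(1)] / [1 - phi_11 rho(1)] = [-0.2661 - (0.0728)(0.0728)] / [1 - (0.0728)(0.0728)]
         = -0.27139984 / 0.99470016 = -0.272846.
  Update: phi_21 = phi_11 - phi_22 phi_11 = 0.0728 - (-0.272846)(0.0728) = 0.092663.
Step k = 3:
  phi_33 = [rho(3) - phi_21 rho(2) - phi_22 rho(1)] / [1 - phi_21 rho(1) - phi_22 rho(2)]
    numerator   = -0.0031 - (0.092663)(-0.2661) - (-0.272846)(0.0728) = 0.04142085
    denominator = 1 - (0.092663)(0.0728) - (-0.272846)(-0.2661) = 0.92064983
  phi_33 = 0.04142085 / 0.92064983 = 0.045.
Therefore phi_{33} = 0.0450.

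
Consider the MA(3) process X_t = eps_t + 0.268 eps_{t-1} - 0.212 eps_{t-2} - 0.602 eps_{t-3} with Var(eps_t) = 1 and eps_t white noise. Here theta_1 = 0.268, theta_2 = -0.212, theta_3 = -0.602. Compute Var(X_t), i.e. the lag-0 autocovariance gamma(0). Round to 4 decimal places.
\gamma(0) = 1.4792

For an MA(q) process X_t = eps_t + sum_i theta_i eps_{t-i} with
Var(eps_t) = sigma^2, the variance is
  gamma(0) = sigma^2 * (1 + sum_i theta_i^2).
  sum_i theta_i^2 = (0.268)^2 + (-0.212)^2 + (-0.602)^2 = 0.071824 + 0.044944 + 0.362404 = 0.479172.
  gamma(0) = 1 * (1 + 0.479172) = 1 * 1.479172 = 1.479172, which rounds to 1.4792.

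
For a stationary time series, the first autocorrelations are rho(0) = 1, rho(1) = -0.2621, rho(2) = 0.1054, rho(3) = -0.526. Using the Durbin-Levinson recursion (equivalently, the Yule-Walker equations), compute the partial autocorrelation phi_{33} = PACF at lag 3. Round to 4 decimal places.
\phi_{33} = -0.5260

The PACF at lag k is phi_{kk}, the last component of the solution
to the Yule-Walker system G_k phi = r_k where
  (G_k)_{ij} = rho(|i - j|), (r_k)_i = rho(i), i,j = 1..k.
Equivalently, Durbin-Levinson gives phi_{kk} iteratively:
  phi_{11} = rho(1)
  phi_{kk} = [rho(k) - sum_{j=1..k-1} phi_{k-1,j} rho(k-j)]
            / [1 - sum_{j=1..k-1} phi_{k-1,j} rho(j)],
  phi_{k,j} = phi_{k-1,j} - phi_{kk} phi_{k-1,k-j},  j = 1..k-1.
Step k = 1:
  phi_11 = rho(1) = -0.2621.
Step k = 2:
  phi_22 = [rho(2) - phi_11 rho(1)] / [1 - phi_11 rho(1)] = [0.1054 - (-0.2621)(-0.2621)] / [1 - (-0.2621)(-0.2621)]
         = 0.03670359 / 0.93130359 = 0.039411.
  Update: phi_21 = phi_11 - phi_22 phi_11 = -0.2621 - (0.039411)(-0.2621) = -0.25177.
Step k = 3:
  phi_33 = [rho(3) - phi_21 rho(2) - phi_22 rho(1)] / [1 - phi_21 rho(1) - phi_22 rho(2)]
    numerator   = -0.526 - (-0.25177)(0.1054) - (0.039411)(-0.2621) = -0.48913378
    denominator = 1 - (-0.25177)(-0.2621) - (0.039411)(0.1054) = 0.92985707
  phi_33 = -0.48913378 / 0.92985707 = -0.526.
Therefore phi_{33} = -0.5260.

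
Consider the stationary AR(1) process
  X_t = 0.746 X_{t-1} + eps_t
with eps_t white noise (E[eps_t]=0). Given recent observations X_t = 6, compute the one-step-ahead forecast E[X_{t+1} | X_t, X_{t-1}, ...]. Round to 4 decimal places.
E[X_{t+1} \mid \mathcal F_t] = 4.4760

For an AR(p) model X_t = c + sum_i phi_i X_{t-i} + eps_t, the
one-step-ahead conditional mean is
  E[X_{t+1} | X_t, ...] = c + sum_i phi_i X_{t+1-i}.
Substitute known values:
  E[X_{t+1} | ...] = (0.746) * (6)
                   = 4.4760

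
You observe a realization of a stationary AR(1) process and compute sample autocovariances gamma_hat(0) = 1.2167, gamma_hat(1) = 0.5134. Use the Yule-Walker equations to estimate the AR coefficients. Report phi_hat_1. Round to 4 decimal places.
\hat\phi_{1} = 0.4220

The Yule-Walker equations for an AR(p) process read, in matrix form,
  Gamma_p phi = r_p,   with   (Gamma_p)_{ij} = gamma(|i - j|),
                       (r_p)_i = gamma(i),   i,j = 1..p.
Substitute the sample gammas (Toeplitz matrix and right-hand side of size 1):
  Gamma_p = [[1.2167]]
  r_p     = [0.5134]
With p = 1 this is the single equation gamma(0) phi_1 = gamma(1):
  phi_hat_1 = gamma(1) / gamma(0) = 0.5134 / 1.2167 = 0.4220.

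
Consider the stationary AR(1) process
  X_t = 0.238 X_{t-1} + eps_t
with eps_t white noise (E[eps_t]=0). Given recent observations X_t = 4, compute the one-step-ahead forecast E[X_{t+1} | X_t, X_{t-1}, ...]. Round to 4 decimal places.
E[X_{t+1} \mid \mathcal F_t] = 0.9520

For an AR(p) model X_t = c + sum_i phi_i X_{t-i} + eps_t, the
one-step-ahead conditional mean is
  E[X_{t+1} | X_t, ...] = c + sum_i phi_i X_{t+1-i}.
Substitute known values:
  E[X_{t+1} | ...] = (0.238) * (4)
                   = 0.9520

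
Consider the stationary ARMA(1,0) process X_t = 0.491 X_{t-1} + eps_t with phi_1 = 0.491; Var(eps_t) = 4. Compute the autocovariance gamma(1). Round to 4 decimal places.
\gamma(1) = 2.5879

Multiply the model equation by X_{t-k} and take expectations. With theta_0 = psi_0 = 1 and psi_j the MA(infinity) weights, this gives
  gamma(k) - sum_i phi_i gamma(k-i) = c_k,
  c_k = sigma^2 * sum_{j=k..q} theta_j psi_{j-k}   (c_k = 0 for k > q),
using gamma(-m) = gamma(m).
Pure AR (q = 0): c_0 = sigma^2 = 4, c_k = 0 for k >= 1.
Equations for k = 0 and k = 1 (AR order 1):
  gamma(0) = phi_1 gamma(1) + c_0
  gamma(1) = phi_1 gamma(0) + c_1
Substituting the second into the first: gamma(0) (1 - phi_1^2) = c_0 + phi_1 c_1, so
  gamma(0) = c_0 / (1 - phi_1^2) = 4 / (1 - (0.491)^2) = 4 / 0.758919 = 5.270655.
  gamma(1) = phi_1 gamma(0) = (0.491)(5.270655) = 2.587891.
Therefore gamma(1) = 2.5879 (to 4 decimal places).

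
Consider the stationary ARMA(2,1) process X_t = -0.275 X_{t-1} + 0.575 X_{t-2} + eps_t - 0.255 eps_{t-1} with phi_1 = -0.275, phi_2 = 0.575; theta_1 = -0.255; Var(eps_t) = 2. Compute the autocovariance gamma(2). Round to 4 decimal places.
\gamma(2) = 5.7287

Multiply the model equation by X_{t-k} and take expectations. With theta_0 = psi_0 = 1 and psi_j the MA(infinity) weights, this gives
  gamma(k) - sum_i phi_i gamma(k-i) = c_k,
  c_k = sigma^2 * sum_{j=k..q} theta_j psi_{j-k}   (c_k = 0 for k > q),
using gamma(-m) = gamma(m).
psi-weights needed (psi_j = theta_j + sum_i phi_i psi_{j-i}):
  psi_1 = theta_1 + phi_1 = -0.255 + (-0.275) = -0.53
Right-hand sides:
  c_0 = sigma^2 (1 + theta_1 psi_1) = 2 * (1 + (-0.255)(-0.53)) = 2 * 1.13515 = 2.2703
  c_1 = sigma^2 theta_1 = 2 * (-0.255) = -0.51
  c_2 = 0
Equations for k = 0, 1, 2 (AR order 2, c_2 = 0):
  (E0) gamma(0) = phi_1 gamma(1) + phi_2 gamma(2) + c_0
  (E1) gamma(1) = phi_1 gamma(0) + phi_2 gamma(1) + c_1
  (E2) gamma(2) = phi_1 gamma(1) + phi_2 gamma(0)
From (E1): gamma(1) = A gamma(0) + B with
  A = phi_1 / (1 - phi_2) = -0.275 / 0.425 = -0.647059,   B = c_1 / (1 - phi_2) = -0.51 / 0.425 = -1.2.
Insert (E2) into (E0): gamma(0) (1 - phi_2^2) = phi_1 (1 + phi_2) gamma(1) + c_0.
  phi_1 (1 + phi_2) = (-0.275)(1.575) = -0.433125,   1 - phi_2^2 = 0.669375.
Replace gamma(1) by A gamma(0) + B and collect gamma(0):
  gamma(0) [0.669375 - (-0.433125)(-0.647059)] = (-0.433125)(-1.2) + 2.2703
  gamma(0) * 0.389118 = 2.79005
  gamma(0) = 2.79005 / 0.389118 = 7.170197.
  gamma(1) = A gamma(0) + B = (-0.647059)(7.170197) + (-1.2) = -5.839539.
  gamma(2) = phi_1 gamma(1) + phi_2 gamma(0) = (-0.275)(-5.839539) + (0.575)(7.170197) = 5.728736.
Therefore gamma(2) = 5.7287 (to 4 decimal places).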